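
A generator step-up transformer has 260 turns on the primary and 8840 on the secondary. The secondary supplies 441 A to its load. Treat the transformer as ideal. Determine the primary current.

I_p ≈ 15000 A

For an ideal transformer I_p/I_s = N_s/N_p, so I_p = 441 × 8840/260 = 15000 A.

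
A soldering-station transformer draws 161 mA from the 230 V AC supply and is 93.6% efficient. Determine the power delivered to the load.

P_out ≈ 34.7 W

P_in = V_p I_p = 230 × 0.161 = 37.030 W.
P_out = η P_in = 0.936 × 37.030 = 34.7 W.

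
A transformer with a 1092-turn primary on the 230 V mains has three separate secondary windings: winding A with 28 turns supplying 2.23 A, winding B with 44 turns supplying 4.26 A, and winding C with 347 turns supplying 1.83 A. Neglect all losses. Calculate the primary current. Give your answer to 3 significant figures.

I_p ≈ 0.810 A

V_A = 230 × 28/1092 = 5.8974 V; V_B = 230 × 44/1092 = 9.2674 V; V_C = 230 × 347/1092 = 73.086 V.
P_out = V_A I_A + V_B I_B + V_C I_C = 5.8974×2.23 + 9.2674×4.26 + 73.086×1.83 = 13.151 + 39.479 + 133.75 = 186.38 W.
Ideal ⇒ P_in = P_out, so I_p = P_out/V_p = 186.38/230 = 0.810 A.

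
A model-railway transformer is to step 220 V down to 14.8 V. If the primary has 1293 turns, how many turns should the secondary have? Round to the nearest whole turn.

N_s = 87 turns

N_s/N_p = V_s/V_p, so N_s = 1293 × 14.8/220 = 87.0 ≈ 87 turns.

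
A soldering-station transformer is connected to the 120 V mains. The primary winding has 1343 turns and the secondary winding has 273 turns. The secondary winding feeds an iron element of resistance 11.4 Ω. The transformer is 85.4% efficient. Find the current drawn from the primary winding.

I_p ≈ 0.509 A

V_s = 120 × 273/1343 = 24.393 V.
I_s = V_s/R = 24.393/11.4 = 2.1397 A.
P_out = V_s I_s = 24.393 × 2.1397 = 52.195 W.
P_in = P_out/η = 52.195/0.854 = 61.119 W.
I_p = P_in/V_p = 61.119/120 = 0.509 A.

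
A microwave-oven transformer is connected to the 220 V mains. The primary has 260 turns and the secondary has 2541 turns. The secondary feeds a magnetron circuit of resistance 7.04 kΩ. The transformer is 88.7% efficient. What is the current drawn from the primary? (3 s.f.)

I_p ≈ 3.37 A

V_s = 220 × 2541/260 = 2150.1 V.
I_s = V_s/R = 2150.1/7040 = 0.30541 A.
P_out = V_s I_s = 2150.1 × 0.30541 = 656.65 W.
P_in = P_out/η = 656.65/0.887 = 740.31 W.
I_p = P_in/V_p = 740.31/220 = 3.37 A.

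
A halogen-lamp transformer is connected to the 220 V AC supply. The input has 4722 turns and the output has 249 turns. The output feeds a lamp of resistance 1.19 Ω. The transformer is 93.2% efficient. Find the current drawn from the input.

V_out = 220 × 249/4722 = 11.601 V.
I_out = V_out/R = 11.601/1.19 = 9.7488 A.
P_out = V_out I_out = 11.601 × 9.7488 = 113.10 W.
P_in = P_out/η = 113.10/0.932 = 121.35 W.
I_in = P_in/V_in = 121.35/220 = 0.552 A.

I_in ≈ 0.552 A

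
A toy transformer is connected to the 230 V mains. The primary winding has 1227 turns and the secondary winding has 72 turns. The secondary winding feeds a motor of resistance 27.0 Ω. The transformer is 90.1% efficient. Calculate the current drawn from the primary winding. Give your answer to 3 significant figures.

I_p ≈ 0.0326 A

V_s = 230 × 72/1227 = 13.496 V.
I_s = V_s/R = 13.496/27.0 = 0.49986 A.
P_out = V_s I_s = 13.496 × 0.49986 = 6.7463 W.
P_in = P_out/η = 6.7463/0.901 = 7.4876 W.
I_p = P_in/V_p = 7.4876/230 = 0.0326 A.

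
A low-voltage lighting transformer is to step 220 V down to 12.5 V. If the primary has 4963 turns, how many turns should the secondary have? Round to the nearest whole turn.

N_s/N_p = V_s/V_p, so N_s = 4963 × 12.5/220 = 282.0 ≈ 282 turns.

N_s = 282 turns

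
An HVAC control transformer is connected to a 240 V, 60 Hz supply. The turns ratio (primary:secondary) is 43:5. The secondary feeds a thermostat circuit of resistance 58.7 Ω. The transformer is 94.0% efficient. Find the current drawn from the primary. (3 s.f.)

V_s = 240 × 5/43 = 27.907 V.
I_s = V_s/R = 27.907/58.7 = 0.47542 A.
P_out = V_s I_s = 27.907 × 0.47542 = 13.267 W.
P_in = P_out/η = 13.267/0.940 = 14.114 W.
I_p = P_in/V_p = 14.114/240 = 0.0588 A.

I_p ≈ 0.0588 A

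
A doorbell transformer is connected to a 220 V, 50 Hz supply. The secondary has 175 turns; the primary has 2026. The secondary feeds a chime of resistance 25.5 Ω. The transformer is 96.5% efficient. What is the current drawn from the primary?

V_s = 220 × 175/2026 = 19.003 V.
I_s = V_s/R = 19.003/25.5 = 0.74521 A.
P_out = V_s I_s = 19.003 × 0.74521 = 14.161 W.
P_in = P_out/η = 14.161/0.965 = 14.675 W.
I_p = P_in/V_p = 14.675/220 = 0.0667 A.

I_p ≈ 0.0667 A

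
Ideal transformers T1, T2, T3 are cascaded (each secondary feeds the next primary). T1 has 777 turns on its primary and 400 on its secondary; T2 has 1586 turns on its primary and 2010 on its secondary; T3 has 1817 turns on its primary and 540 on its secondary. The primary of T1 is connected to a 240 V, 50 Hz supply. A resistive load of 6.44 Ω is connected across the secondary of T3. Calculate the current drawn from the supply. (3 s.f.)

I_supply ≈ 1.40 A

After T1: V = 240.00 × 400/777 = 123.55 V.
After T2: V = 123.55 × 2010/1586 = 156.58 V.
After T3: V = 156.58 × 540/1817 = 46.535 V.
I_load = 46.535/6.44 = 7.2260 A, so P_out = 46.535 × 7.2260 = 336.26 W.
All ideal ⇒ P_in = P_out, so I_supply = 336.26/240 = 1.40 A.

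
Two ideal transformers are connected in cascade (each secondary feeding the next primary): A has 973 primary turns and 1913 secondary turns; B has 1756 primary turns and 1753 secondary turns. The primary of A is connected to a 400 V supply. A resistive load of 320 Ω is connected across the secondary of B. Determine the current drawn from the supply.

I_supply ≈ 4.82 A

Secondary of A: V = 400.00 × 1913/973 = 786.43 V.
Secondary of B: V = 786.43 × 1753/1756 = 785.09 V.
I_load = 785.09/320 = 2.4534 A, so P_out = 785.09 × 2.4534 = 1926.1 W.
All ideal ⇒ P_in = P_out, so I_supply = 1926.1/400 = 4.82 A.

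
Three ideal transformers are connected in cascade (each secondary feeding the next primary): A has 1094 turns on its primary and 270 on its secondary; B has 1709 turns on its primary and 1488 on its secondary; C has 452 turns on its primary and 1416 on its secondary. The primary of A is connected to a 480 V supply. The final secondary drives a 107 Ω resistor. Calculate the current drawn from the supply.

I_supply ≈ 2.03 A

Secondary of A: V = 480.00 × 270/1094 = 118.46 V.
Secondary of B: V = 118.46 × 1488/1709 = 103.15 V.
Secondary of C: V = 103.15 × 1416/452 = 323.13 V.
I_load = 323.13/107 = 3.0199 A, so P_out = 323.13 × 3.0199 = 975.80 W.
All ideal ⇒ P_in = P_out, so I_supply = 975.80/480 = 2.03 A.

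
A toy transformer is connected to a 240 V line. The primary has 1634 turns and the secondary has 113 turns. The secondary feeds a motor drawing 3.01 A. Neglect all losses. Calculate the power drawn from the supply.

P ≈ 50.0 W

I_p = I_s × N_s/N_p = 3.01 × 113/1634 = 0.20816 A.
P = V_p I_p = 240 × 0.20816 = 50.0 W.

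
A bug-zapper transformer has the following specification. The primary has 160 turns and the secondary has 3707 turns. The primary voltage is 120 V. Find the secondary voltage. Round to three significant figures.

V_s/V_p = N_s/N_p, so V_s = 120 × 3707/160 = 2780 V.

V_s ≈ 2780 V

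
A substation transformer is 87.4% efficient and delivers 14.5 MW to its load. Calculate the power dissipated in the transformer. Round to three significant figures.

P_in = P_out/η = 1.45×10^7/0.874 = 1.65904×10^7 W.
P_loss = P_in − P_out = 1.65904×10^7 − 1.45×10^7 = 2.09×10^6 W.

P_loss ≈ 2.09×10^6 W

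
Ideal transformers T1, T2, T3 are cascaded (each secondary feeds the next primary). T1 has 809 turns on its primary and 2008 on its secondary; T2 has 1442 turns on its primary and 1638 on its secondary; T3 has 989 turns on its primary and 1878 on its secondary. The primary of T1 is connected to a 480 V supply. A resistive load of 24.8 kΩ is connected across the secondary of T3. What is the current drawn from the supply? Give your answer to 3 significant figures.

Secondary of T1: V = 480.00 × 2008/809 = 1191.4 V.
Secondary of T2: V = 1191.4 × 1638/1442 = 1353.3 V.
Secondary of T3: V = 1353.3 × 1878/989 = 2569.8 V.
I_load = 2569.8/24800 = 0.10362 A, so P_out = 2569.8 × 0.10362 = 266.29 W.
All ideal ⇒ P_in = P_out, so I_supply = 266.29/480 = 0.555 A.

I_supply ≈ 0.555 A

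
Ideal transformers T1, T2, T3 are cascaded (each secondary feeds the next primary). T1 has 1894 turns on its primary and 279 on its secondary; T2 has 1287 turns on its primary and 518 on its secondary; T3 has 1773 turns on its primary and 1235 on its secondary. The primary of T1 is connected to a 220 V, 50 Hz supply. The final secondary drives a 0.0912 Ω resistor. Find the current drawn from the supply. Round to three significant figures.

After T1: V = 220.00 × 279/1894 = 32.408 V.
After T2: V = 32.408 × 518/1287 = 13.044 V.
After T3: V = 13.044 × 1235/1773 = 9.0857 V.
I_load = 9.0857/0.0912 = 99.623 A, so P_out = 9.0857 × 99.623 = 905.14 W.
All ideal ⇒ P_in = P_out, so I_supply = 905.14/220 = 4.11 A.

I_supply ≈ 4.11 A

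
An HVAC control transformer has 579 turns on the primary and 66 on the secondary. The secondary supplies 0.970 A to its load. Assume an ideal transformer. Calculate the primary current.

I_p ≈ 0.111 A

For an ideal transformer I_p/I_s = N_s/N_p, so I_p = 0.970 × 66/579 = 0.111 A.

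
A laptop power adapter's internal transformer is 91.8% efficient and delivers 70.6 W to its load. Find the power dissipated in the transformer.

P_in = P_out/η = 70.6/0.918 = 76.9063 W.
P_loss = P_in − P_out = 76.9063 − 70.6 = 6.31 W.

P_loss ≈ 6.31 W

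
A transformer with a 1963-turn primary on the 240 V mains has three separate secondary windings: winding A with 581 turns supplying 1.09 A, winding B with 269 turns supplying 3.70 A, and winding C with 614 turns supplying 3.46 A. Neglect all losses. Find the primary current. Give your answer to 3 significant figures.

V_A = 240 × 581/1963 = 71.034 V; V_B = 240 × 269/1963 = 32.888 V; V_C = 240 × 614/1963 = 75.069 V.
P_out = V_A I_A + V_B I_B + V_C I_C = 71.034×1.09 + 32.888×3.70 + 75.069×3.46 = 77.427 + 121.69 + 259.74 = 458.85 W.
Ideal ⇒ P_in = P_out, so I_p = P_out/V_p = 458.85/240 = 1.91 A.

I_p ≈ 1.91 A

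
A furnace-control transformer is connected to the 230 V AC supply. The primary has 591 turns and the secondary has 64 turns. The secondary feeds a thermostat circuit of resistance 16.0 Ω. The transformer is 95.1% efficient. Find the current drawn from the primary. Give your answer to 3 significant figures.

V_s = 230 × 64/591 = 24.907 V.
I_s = V_s/R = 24.907/16.0 = 1.5567 A.
P_out = V_s I_s = 24.907 × 1.5567 = 38.772 W.
P_in = P_out/η = 38.772/0.951 = 40.770 W.
I_p = P_in/V_p = 40.770/230 = 0.177 A.

I_p ≈ 0.177 A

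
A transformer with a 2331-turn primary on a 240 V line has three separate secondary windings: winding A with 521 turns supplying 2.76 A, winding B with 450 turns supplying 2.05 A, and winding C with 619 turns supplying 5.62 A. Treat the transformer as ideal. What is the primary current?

I_p ≈ 2.51 A

V_A = 240 × 521/2331 = 53.642 V; V_B = 240 × 450/2331 = 46.332 V; V_C = 240 × 619/2331 = 63.732 V.
P_out = V_A I_A + V_B I_B + V_C I_C = 53.642×2.76 + 46.332×2.05 + 63.732×5.62 = 148.05 + 94.981 + 358.18 = 601.21 W.
Ideal ⇒ P_in = P_out, so I_p = P_out/V_p = 601.21/240 = 2.51 A.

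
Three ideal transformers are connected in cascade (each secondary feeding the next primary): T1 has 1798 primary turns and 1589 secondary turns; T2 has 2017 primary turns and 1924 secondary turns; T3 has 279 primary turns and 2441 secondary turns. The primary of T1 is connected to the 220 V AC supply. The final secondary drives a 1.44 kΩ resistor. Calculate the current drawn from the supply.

Secondary of T1: V = 220.00 × 1589/1798 = 194.43 V.
Secondary of T2: V = 194.43 × 1924/2017 = 185.46 V.
Secondary of T3: V = 185.46 × 2441/279 = 1622.6 V.
I_load = 1622.6/1440 = 1.1268 A, so P_out = 1622.6 × 1.1268 = 1828.4 W.
All ideal ⇒ P_in = P_out, so I_supply = 1828.4/220 = 8.31 A.

I_supply ≈ 8.31 A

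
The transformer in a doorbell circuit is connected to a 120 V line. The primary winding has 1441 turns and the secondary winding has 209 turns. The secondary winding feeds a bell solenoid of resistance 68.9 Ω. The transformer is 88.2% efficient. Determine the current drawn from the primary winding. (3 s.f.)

I_p ≈ 0.0415 A

V_s = 120 × 209/1441 = 17.405 V.
I_s = V_s/R = 17.405/68.9 = 0.25261 A.
P_out = V_s I_s = 17.405 × 0.25261 = 4.3965 W.
P_in = P_out/η = 4.3965/0.882 = 4.9847 W.
I_p = P_in/V_p = 4.9847/120 = 0.0415 A.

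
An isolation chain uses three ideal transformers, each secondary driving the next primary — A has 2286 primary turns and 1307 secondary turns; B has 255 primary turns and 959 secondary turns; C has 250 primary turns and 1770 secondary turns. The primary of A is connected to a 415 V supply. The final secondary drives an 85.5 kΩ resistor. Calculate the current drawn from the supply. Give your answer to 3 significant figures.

After A: V = 415.00 × 1307/2286 = 237.27 V.
After B: V = 237.27 × 959/255 = 892.33 V.
After C: V = 892.33 × 1770/250 = 6317.7 V.
I_load = 6317.7/85500 = 0.073891 A, so P_out = 6317.7 × 0.073891 = 466.82 W.
All ideal ⇒ P_in = P_out, so I_supply = 466.82/415 = 1.12 A.

I_supply ≈ 1.12 A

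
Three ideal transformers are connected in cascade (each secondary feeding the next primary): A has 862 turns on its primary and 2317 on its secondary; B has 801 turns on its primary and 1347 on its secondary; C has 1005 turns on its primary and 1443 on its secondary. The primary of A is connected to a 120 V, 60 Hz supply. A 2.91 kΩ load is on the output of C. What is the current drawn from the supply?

After A: V = 120.00 × 2317/862 = 322.55 V.
After B: V = 322.55 × 1347/801 = 542.42 V.
After C: V = 542.42 × 1443/1005 = 778.82 V.
I_load = 778.82/2910 = 0.26763 A, so P_out = 778.82 × 0.26763 = 208.44 W.
All ideal ⇒ P_in = P_out, so I_supply = 208.44/120 = 1.74 A.

I_supply ≈ 1.74 A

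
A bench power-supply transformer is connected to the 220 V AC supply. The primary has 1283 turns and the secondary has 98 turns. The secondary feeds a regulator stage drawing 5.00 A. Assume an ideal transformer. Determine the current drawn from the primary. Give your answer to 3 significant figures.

I_p ≈ 0.382 A

For an ideal transformer I_p N_p = I_s N_s, so I_p = 5.00 × 98/1283 = 0.382 A.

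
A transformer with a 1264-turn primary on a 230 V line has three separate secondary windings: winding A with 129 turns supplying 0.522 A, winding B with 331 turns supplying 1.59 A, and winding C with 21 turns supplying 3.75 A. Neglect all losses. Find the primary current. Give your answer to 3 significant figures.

I_p ≈ 0.532 A

V_A = 230 × 129/1264 = 23.473 V; V_B = 230 × 331/1264 = 60.229 V; V_C = 230 × 21/1264 = 3.8212 V.
P_out = V_A I_A + V_B I_B + V_C I_C = 23.473×0.522 + 60.229×1.59 + 3.8212×3.75 = 12.253 + 95.765 + 14.330 = 122.35 W.
Ideal ⇒ P_in = P_out, so I_p = P_out/V_p = 122.35/230 = 0.532 A.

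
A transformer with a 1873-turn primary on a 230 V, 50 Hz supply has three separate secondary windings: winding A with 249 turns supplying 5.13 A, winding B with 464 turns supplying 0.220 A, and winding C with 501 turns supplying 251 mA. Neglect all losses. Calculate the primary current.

I_p ≈ 0.804 A

V_A = 230 × 249/1873 = 30.577 V; V_B = 230 × 464/1873 = 56.978 V; V_C = 230 × 501/1873 = 61.522 V.
P_out = V_A I_A + V_B I_B + V_C I_C = 30.577×5.13 + 56.978×0.220 + 61.522×0.251 = 156.86 + 12.535 + 15.442 = 184.84 W.
Ideal ⇒ P_in = P_out, so I_p = P_out/V_p = 184.84/230 = 0.804 A.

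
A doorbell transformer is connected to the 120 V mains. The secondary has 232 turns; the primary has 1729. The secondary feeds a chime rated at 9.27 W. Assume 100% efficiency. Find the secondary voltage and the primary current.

V_s = V_p × N_s/N_p = 120 × 232/1729 = 16.102 V.
I_s = P/V_s = 9.27/16.102 = 0.57571 A.
I_p = I_s × N_s/N_p = 0.57571 × 232/1729 = 0.0772 A.

V_s ≈ 16.1 V, I_p ≈ 0.0772 A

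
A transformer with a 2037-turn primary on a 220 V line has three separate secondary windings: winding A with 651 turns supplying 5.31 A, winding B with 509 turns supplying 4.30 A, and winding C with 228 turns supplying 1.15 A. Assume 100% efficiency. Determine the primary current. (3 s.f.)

I_p ≈ 2.90 A

V_A = 220 × 651/2037 = 70.309 V; V_B = 220 × 509/2037 = 54.973 V; V_C = 220 × 228/2037 = 24.624 V.
P_out = V_A I_A + V_B I_B + V_C I_C = 70.309×5.31 + 54.973×4.30 + 24.624×1.15 = 373.34 + 236.38 + 28.318 = 638.04 W.
Ideal ⇒ P_in = P_out, so I_p = P_out/V_p = 638.04/220 = 2.90 A.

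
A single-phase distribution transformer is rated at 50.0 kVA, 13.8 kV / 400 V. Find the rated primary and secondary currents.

I_p = S/V_p = 50000/13800 = 3.62 A.
I_s = S/V_s = 50000/400 = 125 A.

I_p ≈ 3.62 A, I_s ≈ 125 A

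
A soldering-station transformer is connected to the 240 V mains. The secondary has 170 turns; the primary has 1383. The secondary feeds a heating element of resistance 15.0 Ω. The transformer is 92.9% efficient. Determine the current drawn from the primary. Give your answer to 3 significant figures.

V_s = 240 × 170/1383 = 29.501 V.
I_s = V_s/R = 29.501/15.0 = 1.9667 A.
P_out = V_s I_s = 29.501 × 1.9667 = 58.021 W.
P_in = P_out/η = 58.021/0.929 = 62.455 W.
I_p = P_in/V_p = 62.455/240 = 0.260 A.

I_p ≈ 0.260 A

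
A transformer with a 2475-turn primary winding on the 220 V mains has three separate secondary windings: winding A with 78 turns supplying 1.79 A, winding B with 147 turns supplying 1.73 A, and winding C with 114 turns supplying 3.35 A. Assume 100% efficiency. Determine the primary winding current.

V_A = 220 × 78/2475 = 6.9333 V; V_B = 220 × 147/2475 = 13.067 V; V_C = 220 × 114/2475 = 10.133 V.
P_out = V_A I_A + V_B I_B + V_C I_C = 6.9333×1.79 + 13.067×1.73 + 10.133×3.35 = 12.411 + 22.605 + 33.947 = 68.963 W.
Ideal ⇒ P_in = P_out, so I_p = P_out/V_p = 68.963/220 = 0.313 A.

I_p ≈ 0.313 A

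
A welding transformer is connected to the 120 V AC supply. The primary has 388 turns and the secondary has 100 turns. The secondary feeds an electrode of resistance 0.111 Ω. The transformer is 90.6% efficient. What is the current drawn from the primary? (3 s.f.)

I_p ≈ 79.3 A

V_s = 120 × 100/388 = 30.928 V.
I_s = V_s/R = 30.928/0.111 = 278.63 A.
P_out = V_s I_s = 30.928 × 278.63 = 8617.4 W.
P_in = P_out/η = 8617.4/0.906 = 9511.5 W.
I_p = P_in/V_p = 9511.5/120 = 79.3 A.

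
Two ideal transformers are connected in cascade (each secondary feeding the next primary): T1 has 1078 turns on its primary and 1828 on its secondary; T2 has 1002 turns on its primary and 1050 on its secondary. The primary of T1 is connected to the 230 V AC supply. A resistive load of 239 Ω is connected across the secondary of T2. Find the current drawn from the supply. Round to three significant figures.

After T1: V = 230.00 × 1828/1078 = 390.02 V.
After T2: V = 390.02 × 1050/1002 = 408.70 V.
I_load = 408.70/239 = 1.7101 A, so P_out = 408.70 × 1.7101 = 698.90 W.
All ideal ⇒ P_in = P_out, so I_supply = 698.90/230 = 3.04 A.

I_supply ≈ 3.04 A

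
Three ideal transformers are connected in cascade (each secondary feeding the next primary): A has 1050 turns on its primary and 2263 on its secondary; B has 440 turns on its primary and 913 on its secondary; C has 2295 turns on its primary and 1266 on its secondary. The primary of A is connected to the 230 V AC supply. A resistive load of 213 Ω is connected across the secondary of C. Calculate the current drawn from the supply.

I_supply ≈ 6.57 A

After A: V = 230.00 × 2263/1050 = 495.70 V.
After B: V = 495.70 × 913/440 = 1028.6 V.
After C: V = 1028.6 × 1266/2295 = 567.40 V.
I_load = 567.40/213 = 2.6639 A, so P_out = 567.40 × 2.6639 = 1511.5 W.
All ideal ⇒ P_in = P_out, so I_supply = 1511.5/230 = 6.57 A.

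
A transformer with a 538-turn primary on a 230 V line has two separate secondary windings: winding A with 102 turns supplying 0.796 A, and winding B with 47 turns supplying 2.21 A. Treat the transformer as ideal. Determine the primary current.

V_A = 230 × 102/538 = 43.606 V; V_B = 230 × 47/538 = 20.093 V.
P_out = V_A I_A + V_B I_B = 43.606×0.796 + 20.093×2.21 = 34.710 + 44.405 = 79.116 W.
Ideal ⇒ P_in = P_out, so I_p = P_out/V_p = 79.116/230 = 0.344 A.

I_p ≈ 0.344 A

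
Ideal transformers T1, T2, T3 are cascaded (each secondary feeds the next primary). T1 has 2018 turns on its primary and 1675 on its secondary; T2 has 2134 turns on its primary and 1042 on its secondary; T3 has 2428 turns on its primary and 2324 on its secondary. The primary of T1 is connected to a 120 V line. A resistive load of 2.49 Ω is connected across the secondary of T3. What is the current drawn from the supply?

After T1: V = 120.00 × 1675/2018 = 99.604 V.
After T2: V = 99.604 × 1042/2134 = 48.635 V.
After T3: V = 48.635 × 2324/2428 = 46.552 V.
I_load = 46.552/2.49 = 18.695 A, so P_out = 46.552 × 18.695 = 870.31 W.
All ideal ⇒ P_in = P_out, so I_supply = 870.31/120 = 7.25 A.

I_supply ≈ 7.25 A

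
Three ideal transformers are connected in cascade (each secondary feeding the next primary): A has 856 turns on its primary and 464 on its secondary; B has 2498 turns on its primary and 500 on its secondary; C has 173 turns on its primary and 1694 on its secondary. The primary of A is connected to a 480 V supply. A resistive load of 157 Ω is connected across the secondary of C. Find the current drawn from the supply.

I_supply ≈ 3.45 A

Secondary of A: V = 480.00 × 464/856 = 260.19 V.
Secondary of B: V = 260.19 × 500/2498 = 52.079 V.
Secondary of C: V = 52.079 × 1694/173 = 509.95 V.
I_load = 509.95/157 = 3.2481 A, so P_out = 509.95 × 3.2481 = 1656.4 W.
All ideal ⇒ P_in = P_out, so I_supply = 1656.4/480 = 3.45 A.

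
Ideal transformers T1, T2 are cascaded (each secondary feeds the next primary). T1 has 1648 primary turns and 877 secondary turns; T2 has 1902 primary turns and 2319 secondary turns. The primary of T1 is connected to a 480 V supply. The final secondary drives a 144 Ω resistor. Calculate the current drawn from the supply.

I_supply ≈ 1.40 A

Secondary of T1: V = 480.00 × 877/1648 = 255.44 V.
Secondary of T2: V = 255.44 × 2319/1902 = 311.44 V.
I_load = 311.44/144 = 2.1628 A, so P_out = 311.44 × 2.1628 = 673.57 W.
All ideal ⇒ P_in = P_out, so I_supply = 673.57/480 = 1.40 A.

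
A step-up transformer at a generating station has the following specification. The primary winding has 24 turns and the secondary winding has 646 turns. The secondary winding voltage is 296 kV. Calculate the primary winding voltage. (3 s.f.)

V_p ≈ 11000 V

V_p/V_s = N_p/N_s, so V_p = 296000 × 24/646 = 11000 V.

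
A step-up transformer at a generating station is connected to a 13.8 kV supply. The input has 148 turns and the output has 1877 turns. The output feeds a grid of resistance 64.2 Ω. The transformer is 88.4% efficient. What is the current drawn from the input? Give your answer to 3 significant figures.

V_out = 13800 × 1877/148 = 175020 V.
I_out = V_out/R = 175020/64.2 = 2726.1 A.
P_out = V_out I_out = 175020 × 2726.1 = 4.7712×10^8 W.
P_in = P_out/η = 4.7712×10^8/0.884 = 5.3973×10^8 W.
I_in = P_in/V_in = 5.3973×10^8/13800 = 39100 A.

I_in ≈ 39100 A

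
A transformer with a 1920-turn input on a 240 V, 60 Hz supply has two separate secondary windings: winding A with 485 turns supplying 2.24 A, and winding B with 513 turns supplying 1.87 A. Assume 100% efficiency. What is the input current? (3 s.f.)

V_A = 240 × 485/1920 = 60.625 V; V_B = 240 × 513/1920 = 64.125 V.
P_out = V_A I_A + V_B I_B = 60.625×2.24 + 64.125×1.87 = 135.80 + 119.91 = 255.71 W.
Ideal ⇒ P_in = P_out, so I_in = P_out/V_in = 255.71/240 = 1.07 A.

I_in ≈ 1.07 A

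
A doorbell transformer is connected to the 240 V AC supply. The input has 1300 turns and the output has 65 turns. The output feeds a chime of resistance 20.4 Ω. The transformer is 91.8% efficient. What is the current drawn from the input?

I_in ≈ 0.0320 A

V_out = 240 × 65/1300 = 12.000 V.
I_out = V_out/R = 12.000/20.4 = 0.58824 A.
P_out = V_out I_out = 12.000 × 0.58824 = 7.0588 W.
P_in = P_out/η = 7.0588/0.918 = 7.6894 W.
I_in = P_in/V_in = 7.6894/240 = 0.0320 A.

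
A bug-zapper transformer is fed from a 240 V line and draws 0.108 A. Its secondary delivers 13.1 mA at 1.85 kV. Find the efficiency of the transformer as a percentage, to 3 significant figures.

η ≈ 93.5%

P_in = 240 × 0.108 = 25.9200 W.
P_out = 1850 × 0.0131 = 24.2350 W.
η = P_out/P_in = 24.2350/25.9200 = 0.935.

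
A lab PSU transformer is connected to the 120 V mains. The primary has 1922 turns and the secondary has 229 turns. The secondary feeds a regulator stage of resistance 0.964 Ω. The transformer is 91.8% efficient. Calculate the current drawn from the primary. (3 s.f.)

V_s = 120 × 229/1922 = 14.298 V.
I_s = V_s/R = 14.298/0.964 = 14.832 A.
P_out = V_s I_s = 14.298 × 14.832 = 212.06 W.
P_in = P_out/η = 212.06/0.918 = 231.00 W.
I_p = P_in/V_p = 231.00/120 = 1.92 A.

I_p ≈ 1.92 A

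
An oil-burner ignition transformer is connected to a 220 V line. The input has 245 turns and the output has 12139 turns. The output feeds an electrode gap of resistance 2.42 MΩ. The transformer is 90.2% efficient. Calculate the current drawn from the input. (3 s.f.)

I_in ≈ 0.247 A

V_out = 220 × 12139/245 = 10900 V.
I_out = V_out/R = 10900/(2.42×10^6) = 0.0045043 A.
P_out = V_out I_out = 10900 × 0.0045043 = 49.098 W.
P_in = P_out/η = 49.098/0.902 = 54.432 W.
I_in = P_in/V_in = 54.432/220 = 0.247 A.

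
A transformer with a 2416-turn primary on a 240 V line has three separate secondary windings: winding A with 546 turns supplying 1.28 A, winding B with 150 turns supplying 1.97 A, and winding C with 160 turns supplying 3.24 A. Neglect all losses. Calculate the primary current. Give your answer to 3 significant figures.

V_A = 240 × 546/2416 = 54.238 V; V_B = 240 × 150/2416 = 14.901 V; V_C = 240 × 160/2416 = 15.894 V.
P_out = V_A I_A + V_B I_B + V_C I_C = 54.238×1.28 + 14.901×1.97 + 15.894×3.24 = 69.425 + 29.354 + 51.497 = 150.28 W.
Ideal ⇒ P_in = P_out, so I_p = P_out/V_p = 150.28/240 = 0.626 A.

I_p ≈ 0.626 A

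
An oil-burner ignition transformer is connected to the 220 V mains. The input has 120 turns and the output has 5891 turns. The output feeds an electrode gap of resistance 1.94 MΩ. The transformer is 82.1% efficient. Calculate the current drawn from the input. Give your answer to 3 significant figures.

I_in ≈ 0.333 A

V_out = 220 × 5891/120 = 10800 V.
I_out = V_out/R = 10800/(1.94×10^6) = 0.0055671 A.
P_out = V_out I_out = 10800 × 0.0055671 = 60.126 W.
P_in = P_out/η = 60.126/0.821 = 73.235 W.
I_in = P_in/V_in = 73.235/220 = 0.333 A.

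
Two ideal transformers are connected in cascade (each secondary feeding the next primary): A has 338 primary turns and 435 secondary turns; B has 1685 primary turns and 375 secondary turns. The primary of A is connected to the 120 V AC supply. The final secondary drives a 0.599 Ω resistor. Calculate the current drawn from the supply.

Secondary of A: V = 120.00 × 435/338 = 154.44 V.
Secondary of B: V = 154.44 × 375/1685 = 34.370 V.
I_load = 34.370/0.599 = 57.380 A, so P_out = 34.370 × 57.380 = 1972.2 W.
All ideal ⇒ P_in = P_out, so I_supply = 1972.2/120 = 16.4 A.

I_supply ≈ 16.4 A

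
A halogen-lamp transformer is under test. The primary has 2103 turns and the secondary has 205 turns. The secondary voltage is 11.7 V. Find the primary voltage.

V_p/V_s = N_p/N_s, so V_p = 11.7 × 2103/205 = 120 V.

V_p ≈ 120 V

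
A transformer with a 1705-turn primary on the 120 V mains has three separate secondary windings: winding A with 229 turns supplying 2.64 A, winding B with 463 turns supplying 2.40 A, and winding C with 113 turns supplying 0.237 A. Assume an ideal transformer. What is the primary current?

V_A = 120 × 229/1705 = 16.117 V; V_B = 120 × 463/1705 = 32.587 V; V_C = 120 × 113/1705 = 7.9531 V.
P_out = V_A I_A + V_B I_B + V_C I_C = 16.117×2.64 + 32.587×2.40 + 7.9531×0.237 = 42.550 + 78.208 + 1.8849 = 122.64 W.
Ideal ⇒ P_in = P_out, so I_p = P_out/V_p = 122.64/120 = 1.02 A.

I_p ≈ 1.02 A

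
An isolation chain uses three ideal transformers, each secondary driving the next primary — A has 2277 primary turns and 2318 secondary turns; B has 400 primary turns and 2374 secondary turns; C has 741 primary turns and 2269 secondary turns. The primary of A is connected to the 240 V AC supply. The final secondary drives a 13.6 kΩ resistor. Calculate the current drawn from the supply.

I_supply ≈ 6.04 A

After A: V = 240.00 × 2318/2277 = 244.32 V.
After B: V = 244.32 × 2374/400 = 1450.0 V.
After C: V = 1450.0 × 2269/741 = 4440.2 V.
I_load = 4440.2/13600 = 0.32648 A, so P_out = 4440.2 × 0.32648 = 1449.6 W.
All ideal ⇒ P_in = P_out, so I_supply = 1449.6/240 = 6.04 A.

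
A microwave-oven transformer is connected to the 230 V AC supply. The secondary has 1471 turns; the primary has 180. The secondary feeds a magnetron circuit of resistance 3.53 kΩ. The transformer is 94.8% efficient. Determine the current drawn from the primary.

V_s = 230 × 1471/180 = 1879.6 V.
I_s = V_s/R = 1879.6/3530 = 0.53247 A.
P_out = V_s I_s = 1879.6 × 0.53247 = 1000.8 W.
P_in = P_out/η = 1000.8/0.948 = 1055.7 W.
I_p = P_in/V_p = 1055.7/230 = 4.59 A.

I_p ≈ 4.59 A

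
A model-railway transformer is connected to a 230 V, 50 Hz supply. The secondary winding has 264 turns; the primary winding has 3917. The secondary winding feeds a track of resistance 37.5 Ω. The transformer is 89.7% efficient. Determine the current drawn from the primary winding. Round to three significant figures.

I_p ≈ 0.0311 A

V_s = 230 × 264/3917 = 15.502 V.
I_s = V_s/R = 15.502/37.5 = 0.41338 A.
P_out = V_s I_s = 15.502 × 0.41338 = 6.4080 W.
P_in = P_out/η = 6.4080/0.897 = 7.1439 W.
I_p = P_in/V_p = 7.1439/230 = 0.0311 A.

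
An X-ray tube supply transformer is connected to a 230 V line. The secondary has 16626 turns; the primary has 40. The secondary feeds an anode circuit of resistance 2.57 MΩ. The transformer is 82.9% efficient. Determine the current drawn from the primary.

V_s = 230 × 16626/40 = 95600 V.
I_s = V_s/R = 95600/(2.57×10^6) = 0.037198 A.
P_out = V_s I_s = 95600 × 0.037198 = 3556.1 W.
P_in = P_out/η = 3556.1/0.829 = 4289.7 W.
I_p = P_in/V_p = 4289.7/230 = 18.7 A.

I_p ≈ 18.7 A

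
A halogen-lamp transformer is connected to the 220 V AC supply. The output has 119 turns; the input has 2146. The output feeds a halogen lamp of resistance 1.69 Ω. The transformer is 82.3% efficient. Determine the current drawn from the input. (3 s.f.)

I_in ≈ 0.486 A

V_out = 220 × 119/2146 = 12.199 V.
I_out = V_out/R = 12.199/1.69 = 7.2186 A.
P_out = V_out I_out = 12.199 × 7.2186 = 88.063 W.
P_in = P_out/η = 88.063/0.823 = 107.00 W.
I_in = P_in/V_in = 107.00/220 = 0.486 A.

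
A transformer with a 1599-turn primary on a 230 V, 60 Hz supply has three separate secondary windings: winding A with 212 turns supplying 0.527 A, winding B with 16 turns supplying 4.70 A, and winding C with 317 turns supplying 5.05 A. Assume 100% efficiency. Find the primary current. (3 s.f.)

I_p ≈ 1.12 A

V_A = 230 × 212/1599 = 30.494 V; V_B = 230 × 16/1599 = 2.3014 V; V_C = 230 × 317/1599 = 45.597 V.
P_out = V_A I_A + V_B I_B + V_C I_C = 30.494×0.527 + 2.3014×4.70 + 45.597×5.05 = 16.070 + 10.817 + 230.27 = 257.15 W.
Ideal ⇒ P_in = P_out, so I_p = P_out/V_p = 257.15/230 = 1.12 A.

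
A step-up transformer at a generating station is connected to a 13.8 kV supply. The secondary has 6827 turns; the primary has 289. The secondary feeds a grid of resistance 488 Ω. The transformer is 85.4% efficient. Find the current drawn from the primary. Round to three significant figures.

I_p ≈ 18500 A

V_s = 13800 × 6827/289 = 326000 V.
I_s = V_s/R = 326000/488 = 668.02 A.
P_out = V_s I_s = 326000 × 668.02 = 2.1777×10^8 W.
P_in = P_out/η = 2.1777×10^8/0.854 = 2.5500×10^8 W.
I_p = P_in/V_p = 2.5500×10^8/13800 = 18500 A.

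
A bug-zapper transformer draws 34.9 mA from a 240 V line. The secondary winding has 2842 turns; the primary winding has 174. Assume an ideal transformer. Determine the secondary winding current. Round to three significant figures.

I_s ≈ 0.00214 A

I_s/I_p = N_p/N_s, so I_s = 0.0349 × 174/2842 = 0.00214 A.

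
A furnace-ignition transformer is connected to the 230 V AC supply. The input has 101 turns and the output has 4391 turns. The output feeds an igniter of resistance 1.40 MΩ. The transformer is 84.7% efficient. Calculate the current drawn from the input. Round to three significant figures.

V_out = 230 × 4391/101 = 9999.3 V.
I_out = V_out/R = 9999.3/(1.40×10^6) = 0.0071424 A.
P_out = V_out I_out = 9999.3 × 0.0071424 = 71.419 W.
P_in = P_out/η = 71.419/0.847 = 84.320 W.
I_in = P_in/V_in = 84.320/230 = 0.367 A.

I_in ≈ 0.367 A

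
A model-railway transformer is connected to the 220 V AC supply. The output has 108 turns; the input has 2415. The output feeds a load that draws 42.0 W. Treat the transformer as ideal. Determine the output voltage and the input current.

V_out = V_in × N_out/N_in = 220 × 108/2415 = 9.8385 V.
I_out = P/V_out = 42.0/9.8385 = 4.2689 A.
I_in = I_out × N_out/N_in = 4.2689 × 108/2415 = 0.191 A.

V_out ≈ 9.84 V, I_in ≈ 0.191 A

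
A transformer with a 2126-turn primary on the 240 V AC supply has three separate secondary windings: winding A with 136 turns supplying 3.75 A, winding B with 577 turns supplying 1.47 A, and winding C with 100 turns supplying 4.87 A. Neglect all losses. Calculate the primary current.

V_A = 240 × 136/2126 = 15.353 V; V_B = 240 × 577/2126 = 65.136 V; V_C = 240 × 100/2126 = 11.289 V.
P_out = V_A I_A + V_B I_B + V_C I_C = 15.353×3.75 + 65.136×1.47 + 11.289×4.87 = 57.573 + 95.751 + 54.976 = 208.30 W.
Ideal ⇒ P_in = P_out, so I_p = P_out/V_p = 208.30/240 = 0.868 A.

I_p ≈ 0.868 A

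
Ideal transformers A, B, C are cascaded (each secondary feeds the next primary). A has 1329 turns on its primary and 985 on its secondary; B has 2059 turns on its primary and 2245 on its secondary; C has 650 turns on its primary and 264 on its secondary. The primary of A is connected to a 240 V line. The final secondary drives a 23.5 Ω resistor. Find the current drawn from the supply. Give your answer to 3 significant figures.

Secondary of A: V = 240.00 × 985/1329 = 177.88 V.
Secondary of B: V = 177.88 × 2245/2059 = 193.95 V.
Secondary of C: V = 193.95 × 264/650 = 78.772 V.
I_load = 78.772/23.5 = 3.3520 A, so P_out = 78.772 × 3.3520 = 264.05 W.
All ideal ⇒ P_in = P_out, so I_supply = 264.05/240 = 1.10 A.

I_supply ≈ 1.10 A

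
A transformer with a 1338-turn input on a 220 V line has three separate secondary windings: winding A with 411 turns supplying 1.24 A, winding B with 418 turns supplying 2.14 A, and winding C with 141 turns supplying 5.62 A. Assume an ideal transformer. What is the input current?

I_in ≈ 1.64 A

V_A = 220 × 411/1338 = 67.578 V; V_B = 220 × 418/1338 = 68.729 V; V_C = 220 × 141/1338 = 23.184 V.
P_out = V_A I_A + V_B I_B + V_C I_C = 67.578×1.24 + 68.729×2.14 + 23.184×5.62 = 83.797 + 147.08 + 130.29 = 361.17 W.
Ideal ⇒ P_in = P_out, so I_in = P_out/V_in = 361.17/220 = 1.64 A.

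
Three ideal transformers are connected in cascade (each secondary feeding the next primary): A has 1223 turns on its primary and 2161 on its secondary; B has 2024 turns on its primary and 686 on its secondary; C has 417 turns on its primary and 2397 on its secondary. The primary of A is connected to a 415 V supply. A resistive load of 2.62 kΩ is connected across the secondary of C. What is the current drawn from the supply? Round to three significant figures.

I_supply ≈ 1.88 A

Secondary of A: V = 415.00 × 2161/1223 = 733.29 V.
Secondary of B: V = 733.29 × 686/2024 = 248.54 V.
Secondary of C: V = 248.54 × 2397/417 = 1428.6 V.
I_load = 1428.6/2620 = 0.54528 A, so P_out = 1428.6 × 0.54528 = 779.01 W.
All ideal ⇒ P_in = P_out, so I_supply = 779.01/415 = 1.88 A.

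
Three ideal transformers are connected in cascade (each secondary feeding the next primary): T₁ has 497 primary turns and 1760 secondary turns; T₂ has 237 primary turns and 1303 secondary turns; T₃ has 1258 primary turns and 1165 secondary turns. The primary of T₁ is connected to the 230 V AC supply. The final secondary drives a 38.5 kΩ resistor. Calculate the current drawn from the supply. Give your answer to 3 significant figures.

After T₁: V = 230.00 × 1760/497 = 814.49 V.
After T₂: V = 814.49 × 1303/237 = 4478.0 V.
After T₃: V = 4478.0 × 1165/1258 = 4146.9 V.
I_load = 4146.9/38500 = 0.10771 A, so P_out = 4146.9 × 0.10771 = 446.67 W.
All ideal ⇒ P_in = P_out, so I_supply = 446.67/230 = 1.94 A.

I_supply ≈ 1.94 A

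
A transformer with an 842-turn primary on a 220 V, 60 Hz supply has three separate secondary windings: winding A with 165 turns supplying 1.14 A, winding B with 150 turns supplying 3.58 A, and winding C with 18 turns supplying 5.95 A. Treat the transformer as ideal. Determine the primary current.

I_p ≈ 0.988 A

V_A = 220 × 165/842 = 43.112 V; V_B = 220 × 150/842 = 39.192 V; V_C = 220 × 18/842 = 4.7031 V.
P_out = V_A I_A + V_B I_B + V_C I_C = 43.112×1.14 + 39.192×3.58 + 4.7031×5.95 = 49.147 + 140.31 + 27.983 = 217.44 W.
Ideal ⇒ P_in = P_out, so I_p = P_out/V_p = 217.44/220 = 0.988 A.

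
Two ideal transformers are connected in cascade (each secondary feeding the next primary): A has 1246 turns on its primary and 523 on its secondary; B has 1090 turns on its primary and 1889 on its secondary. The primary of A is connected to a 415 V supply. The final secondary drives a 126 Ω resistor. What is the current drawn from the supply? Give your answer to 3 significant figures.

I_supply ≈ 1.74 A

Secondary of A: V = 415.00 × 523/1246 = 174.19 V.
Secondary of B: V = 174.19 × 1889/1090 = 301.88 V.
I_load = 301.88/126 = 2.3959 A, so P_out = 301.88 × 2.3959 = 723.28 W.
All ideal ⇒ P_in = P_out, so I_supply = 723.28/415 = 1.74 A.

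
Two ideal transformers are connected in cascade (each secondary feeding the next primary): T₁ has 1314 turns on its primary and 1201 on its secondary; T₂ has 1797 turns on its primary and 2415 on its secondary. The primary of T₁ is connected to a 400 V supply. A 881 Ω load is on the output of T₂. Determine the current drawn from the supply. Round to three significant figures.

I_supply ≈ 0.685 A

After T₁: V = 400.00 × 1201/1314 = 365.60 V.
After T₂: V = 365.60 × 2415/1797 = 491.33 V.
I_load = 491.33/881 = 0.55770 A, so P_out = 491.33 × 0.55770 = 274.02 W.
All ideal ⇒ P_in = P_out, so I_supply = 274.02/400 = 0.685 A.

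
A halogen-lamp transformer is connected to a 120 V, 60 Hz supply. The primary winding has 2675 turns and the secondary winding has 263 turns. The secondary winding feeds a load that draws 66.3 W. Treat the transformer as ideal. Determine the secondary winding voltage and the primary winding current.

V_s ≈ 11.8 V, I_p ≈ 0.552 A

V_s = V_p × N_s/N_p = 120 × 263/2675 = 11.798 V.
I_s = P/V_s = 66.3/11.798 = 5.6195 A.
I_p = I_s × N_s/N_p = 5.6195 × 263/2675 = 0.552 A.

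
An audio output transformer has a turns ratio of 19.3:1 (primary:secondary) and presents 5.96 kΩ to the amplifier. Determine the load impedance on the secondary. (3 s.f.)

Z_s = Z_p/(N_p/N_s)² = 5960/19.3² = 16.0 Ω.

Z_s ≈ 16.0 Ω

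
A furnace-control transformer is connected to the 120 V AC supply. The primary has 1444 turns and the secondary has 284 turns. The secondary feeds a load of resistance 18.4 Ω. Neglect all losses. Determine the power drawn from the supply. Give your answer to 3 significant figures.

V_s = V_p × N_s/N_p = 120 × 284/1444 = 23.601 V.
I_s = V_s/R = 23.601/18.4 = 1.2827 A.
I_p = I_s × N_s/N_p = 1.2827 × 284/1444 = 0.25227 A.
P = V_p I_p = 120 × 0.25227 = 30.3 W.

P ≈ 30.3 W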